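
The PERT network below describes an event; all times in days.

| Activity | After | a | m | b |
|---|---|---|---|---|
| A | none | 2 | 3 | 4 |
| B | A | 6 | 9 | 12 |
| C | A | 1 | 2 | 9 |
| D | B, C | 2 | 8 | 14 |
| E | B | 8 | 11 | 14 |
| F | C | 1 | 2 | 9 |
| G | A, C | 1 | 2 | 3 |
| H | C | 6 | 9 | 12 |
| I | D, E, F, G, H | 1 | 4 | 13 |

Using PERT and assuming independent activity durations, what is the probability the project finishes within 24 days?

te_A = (2 + 4·3 + 4)/6 = 18/6 = 3; σ²_A = ((4−2)/6)² = 0.111
te_B = (6 + 4·9 + 12)/6 = 54/6 = 9; σ²_B = ((12−6)/6)² = 1.000
te_C = (1 + 4·2 + 9)/6 = 18/6 = 3; σ²_C = ((9−1)/6)² = 1.778
te_D = (2 + 4·8 + 14)/6 = 48/6 = 8; σ²_D = ((14−2)/6)² = 4.000
te_E = (8 + 4·11 + 14)/6 = 66/6 = 11; σ²_E = ((14−8)/6)² = 1.000
te_F = (1 + 4·2 + 9)/6 = 18/6 = 3; σ²_F = ((9−1)/6)² = 1.778
te_G = (1 + 4·2 + 3)/6 = 12/6 = 2; σ²_G = ((3−1)/6)² = 0.111
te_H = (6 + 4·9 + 12)/6 = 54/6 = 9; σ²_H = ((12−6)/6)² = 1.000
te_I = (1 + 4·4 + 13)/6 = 30/6 = 5; σ²_I = ((13−1)/6)² = 4.000

Forward pass:
ES_A = 0; EF_A = 3
ES_B = 3; EF_B = 3+9 = 12
ES_C = 3; EF_C = 3+3 = 6
ES_D = max(EF_B=12, EF_C=6) = 12; EF_D = 12+8 = 20
ES_E = 12; EF_E = 12+11 = 23
ES_F = 6; EF_F = 6+3 = 9
ES_G = max(EF_A=3, EF_C=6) = 6; EF_G = 6+2 = 8
ES_H = 6; EF_H = 6+9 = 15
ES_I = max(EF_D=20, EF_E=23, EF_F=9, EF_G=8, EF_H=15) = 23; EF_I = 23+5 = 28
Expected project duration μ = 28 days. Critical path: A → B → E → I.

Variance along critical path = 0.111 + 1.000 + 1.000 + 4.000 = 6.111; σ = √6.111 = 2.472 days.
Z = (24 − 28) / 2.472 = -1.618
P(T ≤ 24) = Φ(-1.618) ≈ 0.053

0.053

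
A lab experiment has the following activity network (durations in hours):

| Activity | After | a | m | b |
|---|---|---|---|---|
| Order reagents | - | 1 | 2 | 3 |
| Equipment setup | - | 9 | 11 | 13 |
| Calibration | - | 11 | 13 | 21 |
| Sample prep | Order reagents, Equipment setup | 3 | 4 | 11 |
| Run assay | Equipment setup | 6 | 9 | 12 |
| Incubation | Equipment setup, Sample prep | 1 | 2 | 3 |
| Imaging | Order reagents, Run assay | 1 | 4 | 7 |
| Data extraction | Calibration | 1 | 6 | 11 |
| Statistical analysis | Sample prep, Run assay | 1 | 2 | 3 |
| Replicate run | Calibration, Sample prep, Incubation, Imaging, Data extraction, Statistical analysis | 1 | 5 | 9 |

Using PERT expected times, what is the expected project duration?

te_Order reagents = (1 + 4·2 + 3)/6 = 12/6 = 2
te_Equipment setup = (9 + 4·11 + 13)/6 = 66/6 = 11
te_Calibration = (11 + 4·13 + 21)/6 = 84/6 = 14
te_Sample prep = (3 + 4·4 + 11)/6 = 30/6 = 5
te_Run assay = (6 + 4·9 + 12)/6 = 54/6 = 9
te_Incubation = (1 + 4·2 + 3)/6 = 12/6 = 2
te_Imaging = (1 + 4·4 + 7)/6 = 24/6 = 4
te_Data extraction = (1 + 4·6 + 11)/6 = 36/6 = 6
te_Statistical analysis = (1 + 4·2 + 3)/6 = 12/6 = 2
te_Replicate run = (1 + 4·5 + 9)/6 = 30/6 = 5

Forward pass:
ES_Order reagents = 0; EF_Order reagents = 2
ES_Equipment setup = 0; EF_Equipment setup = 11
ES_Calibration = 0; EF_Calibration = 14
ES_Sample prep = max(EF_Order reagents=2, EF_Equipment setup=11) = 11; EF_Sample prep = 11+5 = 16
ES_Run assay = 11; EF_Run assay = 11+9 = 20
ES_Incubation = max(EF_Equipment setup=11, EF_Sample prep=16) = 16; EF_Incubation = 16+2 = 18
ES_Imaging = max(EF_Order reagents=2, EF_Run assay=20) = 20; EF_Imaging = 20+4 = 24
ES_Data extraction = 14; EF_Data extraction = 14+6 = 20
ES_Statistical analysis = max(EF_Sample prep=16, EF_Run assay=20) = 20; EF_Statistical analysis = 20+2 = 22
ES_Replicate run = max(EF_Calibration=14, EF_Sample prep=16, EF_Incubation=18, EF_Imaging=24, EF_Data extraction=20, EF_Statistical analysis=22) = 24; EF_Replicate run = 24+5 = 29
Expected project duration μ = 29 hours. Critical path: Equipment setup → Run assay → Imaging → Replicate run.

29 hours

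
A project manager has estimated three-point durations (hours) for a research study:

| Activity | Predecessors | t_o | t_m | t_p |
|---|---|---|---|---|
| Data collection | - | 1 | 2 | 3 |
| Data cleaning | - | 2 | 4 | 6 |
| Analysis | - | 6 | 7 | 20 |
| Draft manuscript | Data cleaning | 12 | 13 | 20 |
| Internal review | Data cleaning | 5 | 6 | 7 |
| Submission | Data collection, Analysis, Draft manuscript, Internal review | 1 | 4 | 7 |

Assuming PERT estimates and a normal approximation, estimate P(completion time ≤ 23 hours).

0.711

te_Data collection = (1 + 4·2 + 3)/6 = 12/6 = 2; σ²_Data collection = ((3−1)/6)² = 0.111
te_Data cleaning = (2 + 4·4 + 6)/6 = 24/6 = 4; σ²_Data cleaning = ((6−2)/6)² = 0.444
te_Analysis = (6 + 4·7 + 20)/6 = 54/6 = 9; σ²_Analysis = ((20−6)/6)² = 5.444
te_Draft manuscript = (12 + 4·13 + 20)/6 = 84/6 = 14; σ²_Draft manuscript = ((20−12)/6)² = 1.778
te_Internal review = (5 + 4·6 + 7)/6 = 36/6 = 6; σ²_Internal review = ((7−5)/6)² = 0.111
te_Submission = (1 + 4·4 + 7)/6 = 24/6 = 4; σ²_Submission = ((7−1)/6)² = 1.000

Forward pass:
ES_Data collection = 0; EF_Data collection = 2
ES_Data cleaning = 0; EF_Data cleaning = 4
ES_Analysis = 0; EF_Analysis = 9
ES_Draft manuscript = 4; EF_Draft manuscript = 4+14 = 18
ES_Internal review = 4; EF_Internal review = 4+6 = 10
ES_Submission = max(EF_Data collection=2, EF_Analysis=9, EF_Draft manuscript=18, EF_Internal review=10) = 18; EF_Submission = 18+4 = 22
Expected project duration μ = 22 hours. Critical path: Data cleaning → Draft manuscript → Submission.

Variance along critical path = 0.444 + 1.778 + 1.000 = 3.222; σ = √3.222 = 1.795 hours.
Z = (23 − 22) / 1.795 = 0.557
P(T ≤ 23) = Φ(0.557) ≈ 0.711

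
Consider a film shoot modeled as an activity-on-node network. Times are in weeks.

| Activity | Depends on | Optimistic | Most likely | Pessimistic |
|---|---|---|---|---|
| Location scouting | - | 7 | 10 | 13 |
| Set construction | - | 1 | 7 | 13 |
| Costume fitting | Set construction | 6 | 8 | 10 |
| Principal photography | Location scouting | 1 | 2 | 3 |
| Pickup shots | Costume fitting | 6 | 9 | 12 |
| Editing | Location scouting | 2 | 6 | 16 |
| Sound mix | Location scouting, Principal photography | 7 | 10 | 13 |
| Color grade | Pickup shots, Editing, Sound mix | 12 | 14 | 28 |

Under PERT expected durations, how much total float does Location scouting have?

2 weeks

te_Location scouting = (7 + 4·10 + 13)/6 = 60/6 = 10
te_Set construction = (1 + 4·7 + 13)/6 = 42/6 = 7
te_Costume fitting = (6 + 4·8 + 10)/6 = 48/6 = 8
te_Principal photography = (1 + 4·2 + 3)/6 = 12/6 = 2
te_Pickup shots = (6 + 4·9 + 12)/6 = 54/6 = 9
te_Editing = (2 + 4·6 + 16)/6 = 42/6 = 7
te_Sound mix = (7 + 4·10 + 13)/6 = 60/6 = 10
te_Color grade = (12 + 4·14 + 28)/6 = 96/6 = 16

Forward pass:
ES_Location scouting = 0; EF_Location scouting = 10
ES_Set construction = 0; EF_Set construction = 7
ES_Costume fitting = 7; EF_Costume fitting = 7+8 = 15
ES_Principal photography = 10; EF_Principal photography = 10+2 = 12
ES_Pickup shots = 15; EF_Pickup shots = 15+9 = 24
ES_Editing = 10; EF_Editing = 10+7 = 17
ES_Sound mix = max(EF_Location scouting=10, EF_Principal photography=12) = 12; EF_Sound mix = 12+10 = 22
ES_Color grade = max(EF_Pickup shots=24, EF_Editing=17, EF_Sound mix=22) = 24; EF_Color grade = 24+16 = 40
Expected project duration μ = 40 weeks. Critical path: Set construction → Costume fitting → Pickup shots → Color grade.

Backward pass:
LF_Color grade = 40; LS_Color grade = 40−16 = 24
LF_Sound mix = LS_Color grade = 24; LS_Sound mix = 24−10 = 14
LF_Editing = LS_Color grade = 24; LS_Editing = 24−7 = 17
LF_Pickup shots = LS_Color grade = 24; LS_Pickup shots = 24−9 = 15
LF_Principal photography = LS_Sound mix = 14; LS_Principal photography = 14−2 = 12
LF_Costume fitting = LS_Pickup shots = 15; LS_Costume fitting = 15−8 = 7
LF_Set construction = LS_Costume fitting = 7; LS_Set construction = 7−7 = 0
LF_Location scouting = min(LS_Principal photography=12, LS_Editing=17, LS_Sound mix=14) = 12; LS_Location scouting = 12−10 = 2
Slack_Location scouting = LS_Location scouting − ES_Location scouting = 2 − 0 = 2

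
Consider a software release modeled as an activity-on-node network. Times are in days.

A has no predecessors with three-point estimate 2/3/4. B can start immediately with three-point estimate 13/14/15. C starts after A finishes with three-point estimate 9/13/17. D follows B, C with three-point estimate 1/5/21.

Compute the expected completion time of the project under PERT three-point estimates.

23 days

te_A = (2 + 4·3 + 4)/6 = 18/6 = 3
te_B = (13 + 4·14 + 15)/6 = 84/6 = 14
te_C = (9 + 4·13 + 17)/6 = 78/6 = 13
te_D = (1 + 4·5 + 21)/6 = 42/6 = 7

Forward pass:
ES_A = 0; EF_A = 3
ES_B = 0; EF_B = 14
ES_C = 3; EF_C = 3+13 = 16
ES_D = max(EF_B=14, EF_C=16) = 16; EF_D = 16+7 = 23
Expected project duration μ = 23 days. Critical path: A → C → D.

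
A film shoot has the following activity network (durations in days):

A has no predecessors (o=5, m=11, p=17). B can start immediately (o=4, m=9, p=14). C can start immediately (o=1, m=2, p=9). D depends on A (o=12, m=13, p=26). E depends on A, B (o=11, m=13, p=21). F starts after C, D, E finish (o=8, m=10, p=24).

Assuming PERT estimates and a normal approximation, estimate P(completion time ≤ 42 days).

0.837

te_A = (5 + 4·11 + 17)/6 = 66/6 = 11; σ²_A = ((17−5)/6)² = 4.000
te_B = (4 + 4·9 + 14)/6 = 54/6 = 9; σ²_B = ((14−4)/6)² = 2.778
te_C = (1 + 4·2 + 9)/6 = 18/6 = 3; σ²_C = ((9−1)/6)² = 1.778
te_D = (12 + 4·13 + 26)/6 = 90/6 = 15; σ²_D = ((26−12)/6)² = 5.444
te_E = (11 + 4·13 + 21)/6 = 84/6 = 14; σ²_E = ((21−11)/6)² = 2.778
te_F = (8 + 4·10 + 24)/6 = 72/6 = 12; σ²_F = ((24−8)/6)² = 7.111

Forward pass:
ES_A = 0; EF_A = 11
ES_B = 0; EF_B = 9
ES_C = 0; EF_C = 3
ES_D = 11; EF_D = 11+15 = 26
ES_E = max(EF_A=11, EF_B=9) = 11; EF_E = 11+14 = 25
ES_F = max(EF_C=3, EF_D=26, EF_E=25) = 26; EF_F = 26+12 = 38
Expected project duration μ = 38 days. Critical path: A → D → F.

Variance along critical path = 4.000 + 5.444 + 7.111 = 16.556; σ = √16.556 = 4.069 days.
Z = (42 − 38) / 4.069 = 0.983
P(T ≤ 42) = Φ(0.983) ≈ 0.837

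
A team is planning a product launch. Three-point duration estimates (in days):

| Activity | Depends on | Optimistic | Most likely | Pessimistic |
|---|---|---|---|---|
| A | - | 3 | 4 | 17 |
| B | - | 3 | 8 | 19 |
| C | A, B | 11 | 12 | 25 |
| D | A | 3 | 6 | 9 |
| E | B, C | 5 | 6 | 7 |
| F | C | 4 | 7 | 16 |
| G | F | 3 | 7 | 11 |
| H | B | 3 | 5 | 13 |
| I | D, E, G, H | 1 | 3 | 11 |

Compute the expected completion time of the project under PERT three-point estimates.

42 days

te_A = (3 + 4·4 + 17)/6 = 36/6 = 6
te_B = (3 + 4·8 + 19)/6 = 54/6 = 9
te_C = (11 + 4·12 + 25)/6 = 84/6 = 14
te_D = (3 + 4·6 + 9)/6 = 36/6 = 6
te_E = (5 + 4·6 + 7)/6 = 36/6 = 6
te_F = (4 + 4·7 + 16)/6 = 48/6 = 8
te_G = (3 + 4·7 + 11)/6 = 42/6 = 7
te_H = (3 + 4·5 + 13)/6 = 36/6 = 6
te_I = (1 + 4·3 + 11)/6 = 24/6 = 4

Forward pass:
ES_A = 0; EF_A = 6
ES_B = 0; EF_B = 9
ES_C = max(EF_A=6, EF_B=9) = 9; EF_C = 9+14 = 23
ES_D = 6; EF_D = 6+6 = 12
ES_E = max(EF_B=9, EF_C=23) = 23; EF_E = 23+6 = 29
ES_F = 23; EF_F = 23+8 = 31
ES_G = 31; EF_G = 31+7 = 38
ES_H = 9; EF_H = 9+6 = 15
ES_I = max(EF_D=12, EF_E=29, EF_G=38, EF_H=15) = 38; EF_I = 38+4 = 42
Expected project duration μ = 42 days. Critical path: B → C → F → G → I.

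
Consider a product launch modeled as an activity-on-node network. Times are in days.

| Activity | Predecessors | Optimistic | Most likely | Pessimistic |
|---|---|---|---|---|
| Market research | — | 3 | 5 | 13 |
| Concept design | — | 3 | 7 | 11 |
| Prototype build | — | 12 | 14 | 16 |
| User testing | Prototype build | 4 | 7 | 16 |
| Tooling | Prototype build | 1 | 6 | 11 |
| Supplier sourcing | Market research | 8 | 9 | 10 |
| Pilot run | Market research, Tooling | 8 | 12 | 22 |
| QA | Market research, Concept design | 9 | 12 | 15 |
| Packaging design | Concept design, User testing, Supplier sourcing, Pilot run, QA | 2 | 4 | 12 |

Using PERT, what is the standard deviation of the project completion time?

3.38 days

te_Market research = (3 + 4·5 + 13)/6 = 36/6 = 6; σ²_Market research = ((13−3)/6)² = 2.778
te_Concept design = (3 + 4·7 + 11)/6 = 42/6 = 7; σ²_Concept design = ((11−3)/6)² = 1.778
te_Prototype build = (12 + 4·14 + 16)/6 = 84/6 = 14; σ²_Prototype build = ((16−12)/6)² = 0.444
te_User testing = (4 + 4·7 + 16)/6 = 48/6 = 8; σ²_User testing = ((16−4)/6)² = 4.000
te_Tooling = (1 + 4·6 + 11)/6 = 36/6 = 6; σ²_Tooling = ((11−1)/6)² = 2.778
te_Supplier sourcing = (8 + 4·9 + 10)/6 = 54/6 = 9; σ²_Supplier sourcing = ((10−8)/6)² = 0.111
te_Pilot run = (8 + 4·12 + 22)/6 = 78/6 = 13; σ²_Pilot run = ((22−8)/6)² = 5.444
te_QA = (9 + 4·12 + 15)/6 = 72/6 = 12; σ²_QA = ((15−9)/6)² = 1.000
te_Packaging design = (2 + 4·4 + 12)/6 = 30/6 = 5; σ²_Packaging design = ((12−2)/6)² = 2.778

Forward pass:
ES_Market research = 0; EF_Market research = 6
ES_Concept design = 0; EF_Concept design = 7
ES_Prototype build = 0; EF_Prototype build = 14
ES_User testing = 14; EF_User testing = 14+8 = 22
ES_Tooling = 14; EF_Tooling = 14+6 = 20
ES_Supplier sourcing = 6; EF_Supplier sourcing = 6+9 = 15
ES_Pilot run = max(EF_Market research=6, EF_Tooling=20) = 20; EF_Pilot run = 20+13 = 33
ES_QA = max(EF_Market research=6, EF_Concept design=7) = 7; EF_QA = 7+12 = 19
ES_Packaging design = max(EF_Concept design=7, EF_User testing=22, EF_Supplier sourcing=15, EF_Pilot run=33, EF_QA=19) = 33; EF_Packaging design = 33+5 = 38
Expected project duration μ = 38 days. Critical path: Prototype build → Tooling → Pilot run → Packaging design.

Variance along critical path = 0.444 + 2.778 + 5.444 + 2.778 = 11.444
σ = √11.444 = 3.383 days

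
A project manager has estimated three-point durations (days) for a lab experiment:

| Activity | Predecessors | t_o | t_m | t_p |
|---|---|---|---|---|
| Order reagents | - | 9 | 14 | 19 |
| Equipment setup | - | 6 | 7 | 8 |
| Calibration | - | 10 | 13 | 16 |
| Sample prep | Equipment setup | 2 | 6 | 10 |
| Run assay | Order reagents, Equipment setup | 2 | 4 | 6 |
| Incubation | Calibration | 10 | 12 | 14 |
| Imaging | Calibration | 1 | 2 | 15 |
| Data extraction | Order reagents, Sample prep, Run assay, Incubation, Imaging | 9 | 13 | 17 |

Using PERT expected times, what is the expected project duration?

te_Order reagents = (9 + 4·14 + 19)/6 = 84/6 = 14
te_Equipment setup = (6 + 4·7 + 8)/6 = 42/6 = 7
te_Calibration = (10 + 4·13 + 16)/6 = 78/6 = 13
te_Sample prep = (2 + 4·6 + 10)/6 = 36/6 = 6
te_Run assay = (2 + 4·4 + 6)/6 = 24/6 = 4
te_Incubation = (10 + 4·12 + 14)/6 = 72/6 = 12
te_Imaging = (1 + 4·2 + 15)/6 = 24/6 = 4
te_Data extraction = (9 + 4·13 + 17)/6 = 78/6 = 13

Forward pass:
ES_Order reagents = 0; EF_Order reagents = 14
ES_Equipment setup = 0; EF_Equipment setup = 7
ES_Calibration = 0; EF_Calibration = 13
ES_Sample prep = 7; EF_Sample prep = 7+6 = 13
ES_Run assay = max(EF_Order reagents=14, EF_Equipment setup=7) = 14; EF_Run assay = 14+4 = 18
ES_Incubation = 13; EF_Incubation = 13+12 = 25
ES_Imaging = 13; EF_Imaging = 13+4 = 17
ES_Data extraction = max(EF_Order reagents=14, EF_Sample prep=13, EF_Run assay=18, EF_Incubation=25, EF_Imaging=17) = 25; EF_Data extraction = 25+13 = 38
Expected project duration μ = 38 days. Critical path: Calibration → Incubation → Data extraction.

38 days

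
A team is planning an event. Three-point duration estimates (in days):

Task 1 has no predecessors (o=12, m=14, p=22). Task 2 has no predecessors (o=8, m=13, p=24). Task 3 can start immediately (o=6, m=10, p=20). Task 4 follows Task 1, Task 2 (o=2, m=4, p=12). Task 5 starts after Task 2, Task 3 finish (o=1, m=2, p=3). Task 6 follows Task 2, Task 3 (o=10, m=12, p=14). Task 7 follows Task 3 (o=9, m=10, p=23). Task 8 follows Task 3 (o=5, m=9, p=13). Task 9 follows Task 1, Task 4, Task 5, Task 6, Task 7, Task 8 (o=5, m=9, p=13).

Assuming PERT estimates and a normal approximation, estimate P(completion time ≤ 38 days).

0.837

te_Task 1 = (12 + 4·14 + 22)/6 = 90/6 = 15; σ²_Task 1 = ((22−12)/6)² = 2.778
te_Task 2 = (8 + 4·13 + 24)/6 = 84/6 = 14; σ²_Task 2 = ((24−8)/6)² = 7.111
te_Task 3 = (6 + 4·10 + 20)/6 = 66/6 = 11; σ²_Task 3 = ((20−6)/6)² = 5.444
te_Task 4 = (2 + 4·4 + 12)/6 = 30/6 = 5; σ²_Task 4 = ((12−2)/6)² = 2.778
te_Task 5 = (1 + 4·2 + 3)/6 = 12/6 = 2; σ²_Task 5 = ((3−1)/6)² = 0.111
te_Task 6 = (10 + 4·12 + 14)/6 = 72/6 = 12; σ²_Task 6 = ((14−10)/6)² = 0.444
te_Task 7 = (9 + 4·10 + 23)/6 = 72/6 = 12; σ²_Task 7 = ((23−9)/6)² = 5.444
te_Task 8 = (5 + 4·9 + 13)/6 = 54/6 = 9; σ²_Task 8 = ((13−5)/6)² = 1.778
te_Task 9 = (5 + 4·9 + 13)/6 = 54/6 = 9; σ²_Task 9 = ((13−5)/6)² = 1.778

Forward pass:
ES_Task 1 = 0; EF_Task 1 = 15
ES_Task 2 = 0; EF_Task 2 = 14
ES_Task 3 = 0; EF_Task 3 = 11
ES_Task 4 = max(EF_Task 1=15, EF_Task 2=14) = 15; EF_Task 4 = 15+5 = 20
ES_Task 5 = max(EF_Task 2=14, EF_Task 3=11) = 14; EF_Task 5 = 14+2 = 16
ES_Task 6 = max(EF_Task 2=14, EF_Task 3=11) = 14; EF_Task 6 = 14+12 = 26
ES_Task 7 = 11; EF_Task 7 = 11+12 = 23
ES_Task 8 = 11; EF_Task 8 = 11+9 = 20
ES_Task 9 = max(EF_Task 1=15, EF_Task 4=20, EF_Task 5=16, EF_Task 6=26, EF_Task 7=23, EF_Task 8=20) = 26; EF_Task 9 = 26+9 = 35
Expected project duration μ = 35 days. Critical path: Task 2 → Task 6 → Task 9.

Variance along critical path = 7.111 + 0.444 + 1.778 = 9.333; σ = √9.333 = 3.055 days.
Z = (38 − 35) / 3.055 = 0.982
P(T ≤ 38) = Φ(0.982) ≈ 0.837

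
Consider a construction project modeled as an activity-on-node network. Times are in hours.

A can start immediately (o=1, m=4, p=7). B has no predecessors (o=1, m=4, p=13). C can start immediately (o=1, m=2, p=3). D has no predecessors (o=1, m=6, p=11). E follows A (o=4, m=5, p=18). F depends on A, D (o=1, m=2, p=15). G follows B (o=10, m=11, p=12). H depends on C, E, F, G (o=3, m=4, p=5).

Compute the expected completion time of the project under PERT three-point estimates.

te_A = (1 + 4·4 + 7)/6 = 24/6 = 4
te_B = (1 + 4·4 + 13)/6 = 30/6 = 5
te_C = (1 + 4·2 + 3)/6 = 12/6 = 2
te_D = (1 + 4·6 + 11)/6 = 36/6 = 6
te_E = (4 + 4·5 + 18)/6 = 42/6 = 7
te_F = (1 + 4·2 + 15)/6 = 24/6 = 4
te_G = (10 + 4·11 + 12)/6 = 66/6 = 11
te_H = (3 + 4·4 + 5)/6 = 24/6 = 4

Forward pass:
ES_A = 0; EF_A = 4
ES_B = 0; EF_B = 5
ES_C = 0; EF_C = 2
ES_D = 0; EF_D = 6
ES_E = 4; EF_E = 4+7 = 11
ES_F = max(EF_A=4, EF_D=6) = 6; EF_F = 6+4 = 10
ES_G = 5; EF_G = 5+11 = 16
ES_H = max(EF_C=2, EF_E=11, EF_F=10, EF_G=16) = 16; EF_H = 16+4 = 20
Expected project duration μ = 20 hours. Critical path: B → G → H.

20 hours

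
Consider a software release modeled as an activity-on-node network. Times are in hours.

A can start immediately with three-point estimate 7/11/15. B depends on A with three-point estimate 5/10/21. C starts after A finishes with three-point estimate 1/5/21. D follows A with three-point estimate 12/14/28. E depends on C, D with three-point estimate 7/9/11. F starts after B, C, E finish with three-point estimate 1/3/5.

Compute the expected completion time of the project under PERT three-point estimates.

te_A = (7 + 4·11 + 15)/6 = 66/6 = 11
te_B = (5 + 4·10 + 21)/6 = 66/6 = 11
te_C = (1 + 4·5 + 21)/6 = 42/6 = 7
te_D = (12 + 4·14 + 28)/6 = 96/6 = 16
te_E = (7 + 4·9 + 11)/6 = 54/6 = 9
te_F = (1 + 4·3 + 5)/6 = 18/6 = 3

Forward pass:
ES_A = 0; EF_A = 11
ES_B = 11; EF_B = 11+11 = 22
ES_C = 11; EF_C = 11+7 = 18
ES_D = 11; EF_D = 11+16 = 27
ES_E = max(EF_C=18, EF_D=27) = 27; EF_E = 27+9 = 36
ES_F = max(EF_B=22, EF_C=18, EF_E=36) = 36; EF_F = 36+3 = 39
Expected project duration μ = 39 hours. Critical path: A → D → E → F.

39 hours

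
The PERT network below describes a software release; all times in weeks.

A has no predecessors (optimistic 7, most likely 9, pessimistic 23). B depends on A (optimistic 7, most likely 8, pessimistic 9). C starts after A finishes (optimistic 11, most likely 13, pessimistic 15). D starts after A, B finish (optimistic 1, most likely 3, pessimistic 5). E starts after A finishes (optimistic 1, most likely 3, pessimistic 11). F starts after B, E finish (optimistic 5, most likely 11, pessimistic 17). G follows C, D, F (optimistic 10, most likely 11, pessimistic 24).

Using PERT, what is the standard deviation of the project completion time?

4.08 weeks

te_A = (7 + 4·9 + 23)/6 = 66/6 = 11; σ²_A = ((23−7)/6)² = 7.111
te_B = (7 + 4·8 + 9)/6 = 48/6 = 8; σ²_B = ((9−7)/6)² = 0.111
te_C = (11 + 4·13 + 15)/6 = 78/6 = 13; σ²_C = ((15−11)/6)² = 0.444
te_D = (1 + 4·3 + 5)/6 = 18/6 = 3; σ²_D = ((5−1)/6)² = 0.444
te_E = (1 + 4·3 + 11)/6 = 24/6 = 4; σ²_E = ((11−1)/6)² = 2.778
te_F = (5 + 4·11 + 17)/6 = 66/6 = 11; σ²_F = ((17−5)/6)² = 4.000
te_G = (10 + 4·11 + 24)/6 = 78/6 = 13; σ²_G = ((24−10)/6)² = 5.444

Forward pass:
ES_A = 0; EF_A = 11
ES_B = 11; EF_B = 11+8 = 19
ES_C = 11; EF_C = 11+13 = 24
ES_D = max(EF_A=11, EF_B=19) = 19; EF_D = 19+3 = 22
ES_E = 11; EF_E = 11+4 = 15
ES_F = max(EF_B=19, EF_E=15) = 19; EF_F = 19+11 = 30
ES_G = max(EF_C=24, EF_D=22, EF_F=30) = 30; EF_G = 30+13 = 43
Expected project duration μ = 43 weeks. Critical path: A → B → F → G.

Variance along critical path = 7.111 + 0.111 + 4.000 + 5.444 = 16.667
σ = √16.667 = 4.082 weeks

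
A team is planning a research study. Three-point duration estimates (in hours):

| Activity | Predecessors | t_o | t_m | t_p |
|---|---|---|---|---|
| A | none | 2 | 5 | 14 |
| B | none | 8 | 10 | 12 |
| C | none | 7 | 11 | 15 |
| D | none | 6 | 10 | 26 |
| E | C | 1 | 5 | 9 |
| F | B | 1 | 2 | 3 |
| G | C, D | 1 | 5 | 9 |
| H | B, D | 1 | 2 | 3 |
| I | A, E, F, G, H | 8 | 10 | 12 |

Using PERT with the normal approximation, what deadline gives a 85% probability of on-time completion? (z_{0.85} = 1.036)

30.8 hours

te_A = (2 + 4·5 + 14)/6 = 36/6 = 6; σ²_A = ((14−2)/6)² = 4.000
te_B = (8 + 4·10 + 12)/6 = 60/6 = 10; σ²_B = ((12−8)/6)² = 0.444
te_C = (7 + 4·11 + 15)/6 = 66/6 = 11; σ²_C = ((15−7)/6)² = 1.778
te_D = (6 + 4·10 + 26)/6 = 72/6 = 12; σ²_D = ((26−6)/6)² = 11.111
te_E = (1 + 4·5 + 9)/6 = 30/6 = 5; σ²_E = ((9−1)/6)² = 1.778
te_F = (1 + 4·2 + 3)/6 = 12/6 = 2; σ²_F = ((3−1)/6)² = 0.111
te_G = (1 + 4·5 + 9)/6 = 30/6 = 5; σ²_G = ((9−1)/6)² = 1.778
te_H = (1 + 4·2 + 3)/6 = 12/6 = 2; σ²_H = ((3−1)/6)² = 0.111
te_I = (8 + 4·10 + 12)/6 = 60/6 = 10; σ²_I = ((12−8)/6)² = 0.444

Forward pass:
ES_A = 0; EF_A = 6
ES_B = 0; EF_B = 10
ES_C = 0; EF_C = 11
ES_D = 0; EF_D = 12
ES_E = 11; EF_E = 11+5 = 16
ES_F = 10; EF_F = 10+2 = 12
ES_G = max(EF_C=11, EF_D=12) = 12; EF_G = 12+5 = 17
ES_H = max(EF_B=10, EF_D=12) = 12; EF_H = 12+2 = 14
ES_I = max(EF_A=6, EF_E=16, EF_F=12, EF_G=17, EF_H=14) = 17; EF_I = 17+10 = 27
Expected project duration μ = 27 hours. Critical path: D → G → I.

Variance along critical path = 11.111 + 1.778 + 0.444 = 13.333; σ = 3.651 hours.
D = μ + z·σ = 27 + 1.036·3.651 = 30.8 hours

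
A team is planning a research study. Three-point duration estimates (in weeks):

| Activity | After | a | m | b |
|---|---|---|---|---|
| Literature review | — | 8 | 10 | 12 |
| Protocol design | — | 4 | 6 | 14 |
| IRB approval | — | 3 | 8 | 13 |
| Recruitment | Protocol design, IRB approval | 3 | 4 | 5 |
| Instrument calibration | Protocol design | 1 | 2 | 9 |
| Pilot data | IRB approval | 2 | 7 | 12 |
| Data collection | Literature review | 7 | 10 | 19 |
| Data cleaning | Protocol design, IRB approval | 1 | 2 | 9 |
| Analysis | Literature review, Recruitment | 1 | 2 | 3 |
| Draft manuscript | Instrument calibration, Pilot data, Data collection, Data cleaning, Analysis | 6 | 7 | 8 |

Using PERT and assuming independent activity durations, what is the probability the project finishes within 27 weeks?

0.320

te_Literature review = (8 + 4·10 + 12)/6 = 60/6 = 10; σ²_Literature review = ((12−8)/6)² = 0.444
te_Protocol design = (4 + 4·6 + 14)/6 = 42/6 = 7; σ²_Protocol design = ((14−4)/6)² = 2.778
te_IRB approval = (3 + 4·8 + 13)/6 = 48/6 = 8; σ²_IRB approval = ((13−3)/6)² = 2.778
te_Recruitment = (3 + 4·4 + 5)/6 = 24/6 = 4; σ²_Recruitment = ((5−3)/6)² = 0.111
te_Instrument calibration = (1 + 4·2 + 9)/6 = 18/6 = 3; σ²_Instrument calibration = ((9−1)/6)² = 1.778
te_Pilot data = (2 + 4·7 + 12)/6 = 42/6 = 7; σ²_Pilot data = ((12−2)/6)² = 2.778
te_Data collection = (7 + 4·10 + 19)/6 = 66/6 = 11; σ²_Data collection = ((19−7)/6)² = 4.000
te_Data cleaning = (1 + 4·2 + 9)/6 = 18/6 = 3; σ²_Data cleaning = ((9−1)/6)² = 1.778
te_Analysis = (1 + 4·2 + 3)/6 = 12/6 = 2; σ²_Analysis = ((3−1)/6)² = 0.111
te_Draft manuscript = (6 + 4·7 + 8)/6 = 42/6 = 7; σ²_Draft manuscript = ((8−6)/6)² = 0.111

Forward pass:
ES_Literature review = 0; EF_Literature review = 10
ES_Protocol design = 0; EF_Protocol design = 7
ES_IRB approval = 0; EF_IRB approval = 8
ES_Recruitment = max(EF_Protocol design=7, EF_IRB approval=8) = 8; EF_Recruitment = 8+4 = 12
ES_Instrument calibration = 7; EF_Instrument calibration = 7+3 = 10
ES_Pilot data = 8; EF_Pilot data = 8+7 = 15
ES_Data collection = 10; EF_Data collection = 10+11 = 21
ES_Data cleaning = max(EF_Protocol design=7, EF_IRB approval=8) = 8; EF_Data cleaning = 8+3 = 11
ES_Analysis = max(EF_Literature review=10, EF_Recruitment=12) = 12; EF_Analysis = 12+2 = 14
ES_Draft manuscript = max(EF_Instrument calibration=10, EF_Pilot data=15, EF_Data collection=21, EF_Data cleaning=11, EF_Analysis=14) = 21; EF_Draft manuscript = 21+7 = 28
Expected project duration μ = 28 weeks. Critical path: Literature review → Data collection → Draft manuscript.

Variance along critical path = 0.444 + 4.000 + 0.111 = 4.556; σ = √4.556 = 2.134 weeks.
Z = (27 − 28) / 2.134 = -0.469
P(T ≤ 27) = Φ(-0.469) ≈ 0.320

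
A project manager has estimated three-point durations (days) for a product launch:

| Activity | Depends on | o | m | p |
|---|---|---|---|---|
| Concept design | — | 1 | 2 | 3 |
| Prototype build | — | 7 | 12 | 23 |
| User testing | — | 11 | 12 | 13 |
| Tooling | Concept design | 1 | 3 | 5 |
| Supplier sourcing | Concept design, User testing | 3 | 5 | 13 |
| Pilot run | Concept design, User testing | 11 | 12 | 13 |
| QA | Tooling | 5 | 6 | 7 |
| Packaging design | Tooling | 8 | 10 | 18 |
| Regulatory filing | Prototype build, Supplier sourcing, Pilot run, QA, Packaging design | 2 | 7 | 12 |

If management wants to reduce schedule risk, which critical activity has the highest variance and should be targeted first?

te_Concept design = (1 + 4·2 + 3)/6 = 12/6 = 2; σ²_Concept design = ((3−1)/6)² = 0.111
te_Prototype build = (7 + 4·12 + 23)/6 = 78/6 = 13; σ²_Prototype build = ((23−7)/6)² = 7.111
te_User testing = (11 + 4·12 + 13)/6 = 72/6 = 12; σ²_User testing = ((13−11)/6)² = 0.111
te_Tooling = (1 + 4·3 + 5)/6 = 18/6 = 3; σ²_Tooling = ((5−1)/6)² = 0.444
te_Supplier sourcing = (3 + 4·5 + 13)/6 = 36/6 = 6; σ²_Supplier sourcing = ((13−3)/6)² = 2.778
te_Pilot run = (11 + 4·12 + 13)/6 = 72/6 = 12; σ²_Pilot run = ((13−11)/6)² = 0.111
te_QA = (5 + 4·6 + 7)/6 = 36/6 = 6; σ²_QA = ((7−5)/6)² = 0.111
te_Packaging design = (8 + 4·10 + 18)/6 = 66/6 = 11; σ²_Packaging design = ((18−8)/6)² = 2.778
te_Regulatory filing = (2 + 4·7 + 12)/6 = 42/6 = 7; σ²_Regulatory filing = ((12−2)/6)² = 2.778

Forward pass:
ES_Concept design = 0; EF_Concept design = 2
ES_Prototype build = 0; EF_Prototype build = 13
ES_User testing = 0; EF_User testing = 12
ES_Tooling = 2; EF_Tooling = 2+3 = 5
ES_Supplier sourcing = max(EF_Concept design=2, EF_User testing=12) = 12; EF_Supplier sourcing = 12+6 = 18
ES_Pilot run = max(EF_Concept design=2, EF_User testing=12) = 12; EF_Pilot run = 12+12 = 24
ES_QA = 5; EF_QA = 5+6 = 11
ES_Packaging design = 5; EF_Packaging design = 5+11 = 16
ES_Regulatory filing = max(EF_Prototype build=13, EF_Supplier sourcing=18, EF_Pilot run=24, EF_QA=11, EF_Packaging design=16) = 24; EF_Regulatory filing = 24+7 = 31
Expected project duration μ = 31 days. Critical path: User testing → Pilot run → Regulatory filing.

Variances on critical path: σ²_User testing=0.111, σ²_Pilot run=0.111, σ²_Regulatory filing=2.778.
Largest is σ²_Regulatory filing = 2.778.

Regulatory filing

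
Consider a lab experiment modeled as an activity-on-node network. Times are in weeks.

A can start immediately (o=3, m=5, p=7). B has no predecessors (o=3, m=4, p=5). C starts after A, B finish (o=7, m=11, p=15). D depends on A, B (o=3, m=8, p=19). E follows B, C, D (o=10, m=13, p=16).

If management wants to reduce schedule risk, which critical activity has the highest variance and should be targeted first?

C

te_A = (3 + 4·5 + 7)/6 = 30/6 = 5; σ²_A = ((7−3)/6)² = 0.444
te_B = (3 + 4·4 + 5)/6 = 24/6 = 4; σ²_B = ((5−3)/6)² = 0.111
te_C = (7 + 4·11 + 15)/6 = 66/6 = 11; σ²_C = ((15−7)/6)² = 1.778
te_D = (3 + 4·8 + 19)/6 = 54/6 = 9; σ²_D = ((19−3)/6)² = 7.111
te_E = (10 + 4·13 + 16)/6 = 78/6 = 13; σ²_E = ((16−10)/6)² = 1.000

Forward pass:
ES_A = 0; EF_A = 5
ES_B = 0; EF_B = 4
ES_C = max(EF_A=5, EF_B=4) = 5; EF_C = 5+11 = 16
ES_D = max(EF_A=5, EF_B=4) = 5; EF_D = 5+9 = 14
ES_E = max(EF_B=4, EF_C=16, EF_D=14) = 16; EF_E = 16+13 = 29
Expected project duration μ = 29 weeks. Critical path: A → C → E.

Variances on critical path: σ²_A=0.444, σ²_C=1.778, σ²_E=1.000.
Largest is σ²_C = 1.778.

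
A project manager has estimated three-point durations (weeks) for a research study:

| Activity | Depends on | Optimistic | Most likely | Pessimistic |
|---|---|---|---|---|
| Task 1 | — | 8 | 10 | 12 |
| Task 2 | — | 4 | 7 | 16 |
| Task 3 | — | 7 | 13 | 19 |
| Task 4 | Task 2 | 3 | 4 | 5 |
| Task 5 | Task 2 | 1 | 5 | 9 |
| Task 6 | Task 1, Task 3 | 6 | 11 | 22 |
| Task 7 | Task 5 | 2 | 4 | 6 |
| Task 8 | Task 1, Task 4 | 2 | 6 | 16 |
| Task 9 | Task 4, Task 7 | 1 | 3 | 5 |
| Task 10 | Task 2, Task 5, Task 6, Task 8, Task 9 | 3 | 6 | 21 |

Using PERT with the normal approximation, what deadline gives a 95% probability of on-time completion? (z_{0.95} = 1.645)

te_Task 1 = (8 + 4·10 + 12)/6 = 60/6 = 10; σ²_Task 1 = ((12−8)/6)² = 0.444
te_Task 2 = (4 + 4·7 + 16)/6 = 48/6 = 8; σ²_Task 2 = ((16−4)/6)² = 4.000
te_Task 3 = (7 + 4·13 + 19)/6 = 78/6 = 13; σ²_Task 3 = ((19−7)/6)² = 4.000
te_Task 4 = (3 + 4·4 + 5)/6 = 24/6 = 4; σ²_Task 4 = ((5−3)/6)² = 0.111
te_Task 5 = (1 + 4·5 + 9)/6 = 30/6 = 5; σ²_Task 5 = ((9−1)/6)² = 1.778
te_Task 6 = (6 + 4·11 + 22)/6 = 72/6 = 12; σ²_Task 6 = ((22−6)/6)² = 7.111
te_Task 7 = (2 + 4·4 + 6)/6 = 24/6 = 4; σ²_Task 7 = ((6−2)/6)² = 0.444
te_Task 8 = (2 + 4·6 + 16)/6 = 42/6 = 7; σ²_Task 8 = ((16−2)/6)² = 5.444
te_Task 9 = (1 + 4·3 + 5)/6 = 18/6 = 3; σ²_Task 9 = ((5−1)/6)² = 0.444
te_Task 10 = (3 + 4·6 + 21)/6 = 48/6 = 8; σ²_Task 10 = ((21−3)/6)² = 9.000

Forward pass:
ES_Task 1 = 0; EF_Task 1 = 10
ES_Task 2 = 0; EF_Task 2 = 8
ES_Task 3 = 0; EF_Task 3 = 13
ES_Task 4 = 8; EF_Task 4 = 8+4 = 12
ES_Task 5 = 8; EF_Task 5 = 8+5 = 13
ES_Task 6 = max(EF_Task 1=10, EF_Task 3=13) = 13; EF_Task 6 = 13+12 = 25
ES_Task 7 = 13; EF_Task 7 = 13+4 = 17
ES_Task 8 = max(EF_Task 1=10, EF_Task 4=12) = 12; EF_Task 8 = 12+7 = 19
ES_Task 9 = max(EF_Task 4=12, EF_Task 7=17) = 17; EF_Task 9 = 17+3 = 20
ES_Task 10 = max(EF_Task 2=8, EF_Task 5=13, EF_Task 6=25, EF_Task 8=19, EF_Task 9=20) = 25; EF_Task 10 = 25+8 = 33
Expected project duration μ = 33 weeks. Critical path: Task 3 → Task 6 → Task 10.

Variance along critical path = 4.000 + 7.111 + 9.000 = 20.111; σ = 4.485 weeks.
D = μ + z·σ = 33 + 1.645·4.485 = 40.4 weeks

40.4 weeks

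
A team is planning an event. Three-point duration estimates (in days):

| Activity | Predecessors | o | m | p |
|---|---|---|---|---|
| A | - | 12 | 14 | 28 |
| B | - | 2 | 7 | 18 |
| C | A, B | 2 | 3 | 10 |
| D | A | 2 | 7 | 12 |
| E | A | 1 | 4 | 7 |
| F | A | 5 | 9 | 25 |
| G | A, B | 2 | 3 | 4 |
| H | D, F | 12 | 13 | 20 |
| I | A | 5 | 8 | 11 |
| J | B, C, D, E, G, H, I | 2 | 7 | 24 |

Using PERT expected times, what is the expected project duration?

te_A = (12 + 4·14 + 28)/6 = 96/6 = 16
te_B = (2 + 4·7 + 18)/6 = 48/6 = 8
te_C = (2 + 4·3 + 10)/6 = 24/6 = 4
te_D = (2 + 4·7 + 12)/6 = 42/6 = 7
te_E = (1 + 4·4 + 7)/6 = 24/6 = 4
te_F = (5 + 4·9 + 25)/6 = 66/6 = 11
te_G = (2 + 4·3 + 4)/6 = 18/6 = 3
te_H = (12 + 4·13 + 20)/6 = 84/6 = 14
te_I = (5 + 4·8 + 11)/6 = 48/6 = 8
te_J = (2 + 4·7 + 24)/6 = 54/6 = 9

Forward pass:
ES_A = 0; EF_A = 16
ES_B = 0; EF_B = 8
ES_C = max(EF_A=16, EF_B=8) = 16; EF_C = 16+4 = 20
ES_D = 16; EF_D = 16+7 = 23
ES_E = 16; EF_E = 16+4 = 20
ES_F = 16; EF_F = 16+11 = 27
ES_G = max(EF_A=16, EF_B=8) = 16; EF_G = 16+3 = 19
ES_H = max(EF_D=23, EF_F=27) = 27; EF_H = 27+14 = 41
ES_I = 16; EF_I = 16+8 = 24
ES_J = max(EF_B=8, EF_C=20, EF_D=23, EF_E=20, EF_G=19, EF_H=41, EF_I=24) = 41; EF_J = 41+9 = 50
Expected project duration μ = 50 days. Critical path: A → F → H → J.

50 days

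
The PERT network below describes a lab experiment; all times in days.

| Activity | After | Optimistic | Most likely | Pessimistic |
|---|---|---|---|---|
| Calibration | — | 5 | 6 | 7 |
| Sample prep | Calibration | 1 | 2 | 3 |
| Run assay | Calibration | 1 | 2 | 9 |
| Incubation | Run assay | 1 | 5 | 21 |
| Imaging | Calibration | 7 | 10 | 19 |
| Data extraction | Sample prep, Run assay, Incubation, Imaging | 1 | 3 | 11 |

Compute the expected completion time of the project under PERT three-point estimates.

te_Calibration = (5 + 4·6 + 7)/6 = 36/6 = 6
te_Sample prep = (1 + 4·2 + 3)/6 = 12/6 = 2
te_Run assay = (1 + 4·2 + 9)/6 = 18/6 = 3
te_Incubation = (1 + 4·5 + 21)/6 = 42/6 = 7
te_Imaging = (7 + 4·10 + 19)/6 = 66/6 = 11
te_Data extraction = (1 + 4·3 + 11)/6 = 24/6 = 4

Forward pass:
ES_Calibration = 0; EF_Calibration = 6
ES_Sample prep = 6; EF_Sample prep = 6+2 = 8
ES_Run assay = 6; EF_Run assay = 6+3 = 9
ES_Incubation = 9; EF_Incubation = 9+7 = 16
ES_Imaging = 6; EF_Imaging = 6+11 = 17
ES_Data extraction = max(EF_Sample prep=8, EF_Run assay=9, EF_Incubation=16, EF_Imaging=17) = 17; EF_Data extraction = 17+4 = 21
Expected project duration μ = 21 days. Critical path: Calibration → Imaging → Data extraction.

21 days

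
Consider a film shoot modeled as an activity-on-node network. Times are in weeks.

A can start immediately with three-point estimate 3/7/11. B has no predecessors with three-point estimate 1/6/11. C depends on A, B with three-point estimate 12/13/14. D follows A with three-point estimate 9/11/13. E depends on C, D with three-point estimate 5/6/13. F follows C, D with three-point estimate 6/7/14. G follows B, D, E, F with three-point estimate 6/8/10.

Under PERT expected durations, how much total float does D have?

2 weeks

te_A = (3 + 4·7 + 11)/6 = 42/6 = 7
te_B = (1 + 4·6 + 11)/6 = 36/6 = 6
te_C = (12 + 4·13 + 14)/6 = 78/6 = 13
te_D = (9 + 4·11 + 13)/6 = 66/6 = 11
te_E = (5 + 4·6 + 13)/6 = 42/6 = 7
te_F = (6 + 4·7 + 14)/6 = 48/6 = 8
te_G = (6 + 4·8 + 10)/6 = 48/6 = 8

Forward pass:
ES_A = 0; EF_A = 7
ES_B = 0; EF_B = 6
ES_C = max(EF_A=7, EF_B=6) = 7; EF_C = 7+13 = 20
ES_D = 7; EF_D = 7+11 = 18
ES_E = max(EF_C=20, EF_D=18) = 20; EF_E = 20+7 = 27
ES_F = max(EF_C=20, EF_D=18) = 20; EF_F = 20+8 = 28
ES_G = max(EF_B=6, EF_D=18, EF_E=27, EF_F=28) = 28; EF_G = 28+8 = 36
Expected project duration μ = 36 weeks. Critical path: A → C → F → G.

Backward pass:
LF_G = 36; LS_G = 36−8 = 28
LF_F = LS_G = 28; LS_F = 28−8 = 20
LF_E = LS_G = 28; LS_E = 28−7 = 21
LF_D = min(LS_E=21, LS_F=20, LS_G=28) = 20; LS_D = 20−11 = 9
LF_C = min(LS_E=21, LS_F=20) = 20; LS_C = 20−13 = 7
LF_B = min(LS_C=7, LS_G=28) = 7; LS_B = 7−6 = 1
LF_A = min(LS_C=7, LS_D=9) = 7; LS_A = 7−7 = 0
Slack_D = LS_D − ES_D = 9 − 7 = 2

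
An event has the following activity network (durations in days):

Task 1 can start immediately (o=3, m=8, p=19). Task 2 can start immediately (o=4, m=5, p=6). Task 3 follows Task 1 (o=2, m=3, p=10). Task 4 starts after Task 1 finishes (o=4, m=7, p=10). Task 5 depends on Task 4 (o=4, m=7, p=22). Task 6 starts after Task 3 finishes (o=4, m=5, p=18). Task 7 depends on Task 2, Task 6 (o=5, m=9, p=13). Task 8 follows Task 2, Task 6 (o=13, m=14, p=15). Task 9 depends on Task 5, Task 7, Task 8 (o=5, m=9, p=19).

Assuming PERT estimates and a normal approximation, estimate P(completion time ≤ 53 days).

te_Task 1 = (3 + 4·8 + 19)/6 = 54/6 = 9; σ²_Task 1 = ((19−3)/6)² = 7.111
te_Task 2 = (4 + 4·5 + 6)/6 = 30/6 = 5; σ²_Task 2 = ((6−4)/6)² = 0.111
te_Task 3 = (2 + 4·3 + 10)/6 = 24/6 = 4; σ²_Task 3 = ((10−2)/6)² = 1.778
te_Task 4 = (4 + 4·7 + 10)/6 = 42/6 = 7; σ²_Task 4 = ((10−4)/6)² = 1.000
te_Task 5 = (4 + 4·7 + 22)/6 = 54/6 = 9; σ²_Task 5 = ((22−4)/6)² = 9.000
te_Task 6 = (4 + 4·5 + 18)/6 = 42/6 = 7; σ²_Task 6 = ((18−4)/6)² = 5.444
te_Task 7 = (5 + 4·9 + 13)/6 = 54/6 = 9; σ²_Task 7 = ((13−5)/6)² = 1.778
te_Task 8 = (13 + 4·14 + 15)/6 = 84/6 = 14; σ²_Task 8 = ((15−13)/6)² = 0.111
te_Task 9 = (5 + 4·9 + 19)/6 = 60/6 = 10; σ²_Task 9 = ((19−5)/6)² = 5.444

Forward pass:
ES_Task 1 = 0; EF_Task 1 = 9
ES_Task 2 = 0; EF_Task 2 = 5
ES_Task 3 = 9; EF_Task 3 = 9+4 = 13
ES_Task 4 = 9; EF_Task 4 = 9+7 = 16
ES_Task 5 = 16; EF_Task 5 = 16+9 = 25
ES_Task 6 = 13; EF_Task 6 = 13+7 = 20
ES_Task 7 = max(EF_Task 2=5, EF_Task 6=20) = 20; EF_Task 7 = 20+9 = 29
ES_Task 8 = max(EF_Task 2=5, EF_Task 6=20) = 20; EF_Task 8 = 20+14 = 34
ES_Task 9 = max(EF_Task 5=25, EF_Task 7=29, EF_Task 8=34) = 34; EF_Task 9 = 34+10 = 44
Expected project duration μ = 44 days. Critical path: Task 1 → Task 3 → Task 6 → Task 8 → Task 9.

Variance along critical path = 7.111 + 1.778 + 5.444 + 0.111 + 5.444 = 19.889; σ = √19.889 = 4.460 days.
Z = (53 − 44) / 4.460 = 2.018
P(T ≤ 53) = Φ(2.018) ≈ 0.978

0.978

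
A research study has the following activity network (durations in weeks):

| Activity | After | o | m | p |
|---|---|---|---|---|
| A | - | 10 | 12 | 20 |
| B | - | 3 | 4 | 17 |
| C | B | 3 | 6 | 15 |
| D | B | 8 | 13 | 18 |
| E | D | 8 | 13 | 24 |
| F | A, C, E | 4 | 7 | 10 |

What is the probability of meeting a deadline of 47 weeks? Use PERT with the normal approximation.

te_A = (10 + 4·12 + 20)/6 = 78/6 = 13; σ²_A = ((20−10)/6)² = 2.778
te_B = (3 + 4·4 + 17)/6 = 36/6 = 6; σ²_B = ((17−3)/6)² = 5.444
te_C = (3 + 4·6 + 15)/6 = 42/6 = 7; σ²_C = ((15−3)/6)² = 4.000
te_D = (8 + 4·13 + 18)/6 = 78/6 = 13; σ²_D = ((18−8)/6)² = 2.778
te_E = (8 + 4·13 + 24)/6 = 84/6 = 14; σ²_E = ((24−8)/6)² = 7.111
te_F = (4 + 4·7 + 10)/6 = 42/6 = 7; σ²_F = ((10−4)/6)² = 1.000

Forward pass:
ES_A = 0; EF_A = 13
ES_B = 0; EF_B = 6
ES_C = 6; EF_C = 6+7 = 13
ES_D = 6; EF_D = 6+13 = 19
ES_E = 19; EF_E = 19+14 = 33
ES_F = max(EF_A=13, EF_C=13, EF_E=33) = 33; EF_F = 33+7 = 40
Expected project duration μ = 40 weeks. Critical path: B → D → E → F.

Variance along critical path = 5.444 + 2.778 + 7.111 + 1.000 = 16.333; σ = √16.333 = 4.041 weeks.
Z = (47 − 40) / 4.041 = 1.732
P(T ≤ 47) = Φ(1.732) ≈ 0.958

0.958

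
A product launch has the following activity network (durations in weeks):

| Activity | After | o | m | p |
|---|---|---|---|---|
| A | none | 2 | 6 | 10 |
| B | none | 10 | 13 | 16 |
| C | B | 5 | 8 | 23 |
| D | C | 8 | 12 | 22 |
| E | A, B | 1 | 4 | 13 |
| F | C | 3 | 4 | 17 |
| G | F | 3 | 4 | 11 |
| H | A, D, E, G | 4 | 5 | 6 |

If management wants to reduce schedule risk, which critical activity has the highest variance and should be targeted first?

te_A = (2 + 4·6 + 10)/6 = 36/6 = 6; σ²_A = ((10−2)/6)² = 1.778
te_B = (10 + 4·13 + 16)/6 = 78/6 = 13; σ²_B = ((16−10)/6)² = 1.000
te_C = (5 + 4·8 + 23)/6 = 60/6 = 10; σ²_C = ((23−5)/6)² = 9.000
te_D = (8 + 4·12 + 22)/6 = 78/6 = 13; σ²_D = ((22−8)/6)² = 5.444
te_E = (1 + 4·4 + 13)/6 = 30/6 = 5; σ²_E = ((13−1)/6)² = 4.000
te_F = (3 + 4·4 + 17)/6 = 36/6 = 6; σ²_F = ((17−3)/6)² = 5.444
te_G = (3 + 4·4 + 11)/6 = 30/6 = 5; σ²_G = ((11−3)/6)² = 1.778
te_H = (4 + 4·5 + 6)/6 = 30/6 = 5; σ²_H = ((6−4)/6)² = 0.111

Forward pass:
ES_A = 0; EF_A = 6
ES_B = 0; EF_B = 13
ES_C = 13; EF_C = 13+10 = 23
ES_D = 23; EF_D = 23+13 = 36
ES_E = max(EF_A=6, EF_B=13) = 13; EF_E = 13+5 = 18
ES_F = 23; EF_F = 23+6 = 29
ES_G = 29; EF_G = 29+5 = 34
ES_H = max(EF_A=6, EF_D=36, EF_E=18, EF_G=34) = 36; EF_H = 36+5 = 41
Expected project duration μ = 41 weeks. Critical path: B → C → D → H.

Variances on critical path: σ²_B=1.000, σ²_C=9.000, σ²_D=5.444, σ²_H=0.111.
Largest is σ²_C = 9.000.

C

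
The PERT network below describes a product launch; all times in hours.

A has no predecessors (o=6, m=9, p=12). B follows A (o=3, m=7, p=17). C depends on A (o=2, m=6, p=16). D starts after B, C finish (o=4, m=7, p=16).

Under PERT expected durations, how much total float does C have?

te_A = (6 + 4·9 + 12)/6 = 54/6 = 9
te_B = (3 + 4·7 + 17)/6 = 48/6 = 8
te_C = (2 + 4·6 + 16)/6 = 42/6 = 7
te_D = (4 + 4·7 + 16)/6 = 48/6 = 8

Forward pass:
ES_A = 0; EF_A = 9
ES_B = 9; EF_B = 9+8 = 17
ES_C = 9; EF_C = 9+7 = 16
ES_D = max(EF_B=17, EF_C=16) = 17; EF_D = 17+8 = 25
Expected project duration μ = 25 hours. Critical path: A → B → D.

Backward pass:
LF_D = 25; LS_D = 25−8 = 17
LF_C = LS_D = 17; LS_C = 17−7 = 10
LF_B = LS_D = 17; LS_B = 17−8 = 9
LF_A = min(LS_B=9, LS_C=10) = 9; LS_A = 9−9 = 0
Slack_C = LS_C − ES_C = 10 − 9 = 1

1 hours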